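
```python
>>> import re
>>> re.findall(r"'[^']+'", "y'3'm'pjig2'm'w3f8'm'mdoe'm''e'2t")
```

["'3'", "'pjig2'", "'w3f8'", "'mdoe'", "'e'"]

Matches: at [1:4] → "'3'"; at [5:12] → "'pjig2'"; at [13:19] → "'w3f8'"; at [20:26] → "'mdoe'"; at [28:31] → "'e'".
`findall` yields the raw match text (5 of them) because the pattern has no groups.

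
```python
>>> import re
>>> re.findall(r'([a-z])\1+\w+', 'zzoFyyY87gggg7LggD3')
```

['z']

`\1` has to match the exact text group 1 already captured.
Walking the string: at [0:19] match 'zzoFyyY87gggg7LggD3', group 1 = 'z'.
One capturing group, so `findall` returns just the captured substring from the one match — 1 in all.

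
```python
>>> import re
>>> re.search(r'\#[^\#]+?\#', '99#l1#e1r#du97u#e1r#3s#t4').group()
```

'#l1#'

`re.search` scans for the first position where the pattern succeeds.
The match spans [2:6] → '#l1#'.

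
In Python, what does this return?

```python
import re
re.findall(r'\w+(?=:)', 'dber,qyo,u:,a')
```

['u']

Because the assertion is zero-width, the text it checks is not consumed and won't appear in the result.
With no groups in the pattern, `findall` gives back each whole match — 1 here.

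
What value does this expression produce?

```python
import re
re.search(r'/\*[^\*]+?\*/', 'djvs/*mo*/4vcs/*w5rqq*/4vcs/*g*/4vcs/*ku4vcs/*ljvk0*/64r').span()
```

(4, 10)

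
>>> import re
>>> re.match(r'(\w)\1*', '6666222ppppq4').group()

'6666'

`re.match` only tries the pattern at the start of the string.
The match spans [0:4] → '6666'.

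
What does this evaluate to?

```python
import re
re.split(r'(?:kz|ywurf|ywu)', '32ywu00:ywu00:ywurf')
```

['32', '00:', '00:', '']

The regex engine tests alternatives in the order written; an earlier branch that matches wins even if a later one would match more.
Matches to split on: at [2:5] → 'ywu'; at [8:11] → 'ywu'; at [14:19] → 'ywurf'.
Splitting on the pattern gives 4 pieces.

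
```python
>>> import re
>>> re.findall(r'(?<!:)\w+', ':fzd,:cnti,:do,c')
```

`(?!…)`/`(?<!…)` only lets a position through if the neighbouring text does NOT match; no characters are consumed.
Matches: at [2:4] → 'zd'; at [7:10] → 'nti'; at [13:14] → 'o'; at [15:16] → 'c'.
`findall` yields the raw match text (4 of them) because the pattern has no groups.

['zd', 'nti', 'o', 'c']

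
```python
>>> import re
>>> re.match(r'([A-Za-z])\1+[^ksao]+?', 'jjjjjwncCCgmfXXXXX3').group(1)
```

The match spans [0:6] → 'jjjjjw'.
Captured: group 1 = 'j'.

'j'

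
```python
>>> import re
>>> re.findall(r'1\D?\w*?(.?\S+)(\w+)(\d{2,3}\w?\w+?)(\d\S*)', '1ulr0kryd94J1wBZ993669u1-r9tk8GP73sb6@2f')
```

[('lr0kryd94J1wBZ993669u1-r9tk8G', 'P', '73sb', '6@2f')]

With the lazy modifier that quantifier settles for the fewest repetitions that let the rest of the pattern succeed (the atoms after it are unaffected and can still be greedy).
`findall` packs the 4 group values into a tuple for every match.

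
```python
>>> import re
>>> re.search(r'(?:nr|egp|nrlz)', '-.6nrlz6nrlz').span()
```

(3, 5)

Alternation tries branches left to right and keeps the first one that lets the overall match succeed at that position.
`re.search` scans for the first position where the pattern succeeds.
The match spans [3:5] → 'nr'.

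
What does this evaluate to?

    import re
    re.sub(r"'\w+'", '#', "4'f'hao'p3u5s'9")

'4#hao#9'

Each match is replaced by '#'.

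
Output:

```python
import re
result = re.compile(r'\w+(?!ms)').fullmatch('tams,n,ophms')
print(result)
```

None

Because the assertion is negative and zero-width, positions next to the forbidden text are skipped.
`re.fullmatch` is like wrapping the pattern in `^…$` (in single-line mode).
Here there's no way to consume every character, so the call returns None.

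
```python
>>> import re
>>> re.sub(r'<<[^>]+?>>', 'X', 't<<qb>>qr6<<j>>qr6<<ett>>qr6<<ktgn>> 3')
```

'tXqr6Xqr6Xqr6X 3'

`sub` substitutes 'X' at each match site.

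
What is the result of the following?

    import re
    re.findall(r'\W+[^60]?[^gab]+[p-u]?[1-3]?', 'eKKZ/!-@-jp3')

Pattern: one or more of a non-word character, then optionally any character except [60], then one or more of any character except [gab]; then optionally a character in [p-u], then optionally a character in [1-3].
Matches: at [4:12] → '/!-@-jp3'.
No capturing groups, so `findall` returns the 1 full match string.

['/!-@-jp3']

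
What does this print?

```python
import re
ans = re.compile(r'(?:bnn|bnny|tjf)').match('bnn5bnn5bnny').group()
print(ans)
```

bnn

With `match`, the pattern is implicitly anchored at the beginning.
The match spans [0:3] → 'bnn'.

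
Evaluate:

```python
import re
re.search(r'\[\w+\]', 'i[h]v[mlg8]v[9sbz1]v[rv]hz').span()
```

The match spans [1:4] → '[h]'.

(1, 4)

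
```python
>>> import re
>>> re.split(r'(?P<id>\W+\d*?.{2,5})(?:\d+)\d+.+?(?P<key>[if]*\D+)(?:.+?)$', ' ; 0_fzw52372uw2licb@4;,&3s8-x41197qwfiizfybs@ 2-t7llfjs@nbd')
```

['', ' ; 0_fzw', 'w', '']

Because the quantifier is non-greedy, it stops expanding at the earliest point where the rest of the pattern can succeed.
Because the pattern has a capturing group, `split` also inserts each captured text between the pieces.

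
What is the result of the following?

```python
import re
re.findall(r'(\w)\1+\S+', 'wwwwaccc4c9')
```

`\1` is not a pattern — it's the concrete string captured by group 1, re-applied verbatim.
Scanning left to right: at [0:11] match 'wwwwaccc4c9', group 1 = 'w'.
Because there's exactly one group, `findall` drops the full match and keeps group 1 from the one hit.

['w']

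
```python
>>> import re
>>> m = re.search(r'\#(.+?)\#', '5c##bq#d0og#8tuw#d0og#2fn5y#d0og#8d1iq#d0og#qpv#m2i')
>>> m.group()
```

With the lazy modifier that quantifier settles for the fewest repetitions that let the rest of the pattern succeed (the atoms after it are unaffected and can still be greedy).
`re.search` scans for the first position where the pattern succeeds.
The match spans [2:7] → '##bq#'.
Captured: group 1 = '#bq'.

'##bq#'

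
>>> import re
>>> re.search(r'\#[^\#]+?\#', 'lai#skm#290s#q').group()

'#skm#'

`re.search` scans for the first position where the pattern succeeds.
The match spans [3:8] → '#skm#'.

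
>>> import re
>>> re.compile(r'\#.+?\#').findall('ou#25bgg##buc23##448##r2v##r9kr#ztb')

['#25bgg#', '#buc23#', '#448#', '#r2v#', '#r9kr#']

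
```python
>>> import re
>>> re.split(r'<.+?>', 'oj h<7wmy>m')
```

Matches to split on: at [4:10] → '<7wmy>'.
`split` removes every match and returns the 2 fragments in between.

['oj h', 'm']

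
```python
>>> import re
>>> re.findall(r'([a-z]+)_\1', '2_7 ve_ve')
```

['ve']

`\1` has to match the exact text group 1 already captured.
Because there's exactly one group, `findall` drops the full match and keeps group 1 from the one hit.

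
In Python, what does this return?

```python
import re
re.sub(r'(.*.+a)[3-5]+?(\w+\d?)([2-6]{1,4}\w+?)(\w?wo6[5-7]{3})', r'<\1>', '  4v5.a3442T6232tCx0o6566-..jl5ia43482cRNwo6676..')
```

'<  4v5.a3442T6232tCx0o6566-..jl5ia>..'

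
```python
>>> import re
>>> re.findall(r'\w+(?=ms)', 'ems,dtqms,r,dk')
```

['e', 'dtq']

The `(?=…)`/`(?<=…)` assertion just peeks at neighbouring text; it doesn't advance the match position.
No capturing groups, so `findall` returns the 2 full match strings.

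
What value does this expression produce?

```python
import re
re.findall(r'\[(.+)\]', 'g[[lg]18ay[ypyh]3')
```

['[lg]18ay[ypyh']

Matches: at [1:16] match '[[lg]18ay[ypyh]', group 1 = '[lg]18ay[ypyh'.
With a single group, `findall` returns only what that group captured — 1 item.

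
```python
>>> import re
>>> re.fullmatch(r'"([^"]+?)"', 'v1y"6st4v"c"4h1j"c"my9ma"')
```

None

`re.fullmatch` requires the pattern to consume the entire string.
Here there's no way to consume every character, so the call returns None.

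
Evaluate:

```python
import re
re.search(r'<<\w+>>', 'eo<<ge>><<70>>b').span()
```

The match spans [2:8] → '<<ge>>'.

(2, 8)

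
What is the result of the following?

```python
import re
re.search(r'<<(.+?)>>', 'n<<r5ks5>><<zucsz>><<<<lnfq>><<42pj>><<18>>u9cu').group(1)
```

'r5ks5'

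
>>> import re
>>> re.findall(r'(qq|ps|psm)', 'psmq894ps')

Branches in `(...|...)` are attempted left-to-right; the first branch that allows the whole pattern to succeed is taken.
Matches: at [0:2] match 'ps', group 1 = 'ps'; at [7:9] match 'ps', group 1 = 'ps'.
Because there's exactly one group, `findall` drops the full match and keeps group 1 from each hit.

['ps', 'ps']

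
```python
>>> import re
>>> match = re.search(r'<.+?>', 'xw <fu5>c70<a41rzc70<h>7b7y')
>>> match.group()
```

'<fu5>'

A `+?`/`*?`/`{m,n}?` starts at its minimum and grows only as far as needed for what follows to match.
`search` walks the string left to right and returns the first match it finds.
The match spans [3:8] → '<fu5>'.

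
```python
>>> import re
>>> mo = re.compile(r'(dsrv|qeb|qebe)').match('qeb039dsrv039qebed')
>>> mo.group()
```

'qeb'

`match` is anchored at position 0; if the pattern doesn't fit there, it returns None.
The match spans [0:3] → 'qeb'.
Captured: group 1 = 'qeb'.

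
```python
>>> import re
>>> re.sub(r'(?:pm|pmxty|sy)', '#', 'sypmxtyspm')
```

`|` is ordered: at each position the engine commits to the first alternative that works.
Matches: at [0:2] → 'sy'; at [2:4] → 'pm'; at [8:10] → 'pm'.
Each match is replaced by '#'.

'##xtys#'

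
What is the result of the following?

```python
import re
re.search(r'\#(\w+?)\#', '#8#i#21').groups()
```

('8',)

`re.search` tries every starting position until one works.
The match spans [0:3] → '#8#'.
Captured: group 1 = '8'.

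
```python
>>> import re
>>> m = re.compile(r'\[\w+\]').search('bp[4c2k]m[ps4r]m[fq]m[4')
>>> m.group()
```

'[4c2k]'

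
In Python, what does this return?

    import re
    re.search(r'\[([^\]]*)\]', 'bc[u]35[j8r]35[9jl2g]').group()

'[u]'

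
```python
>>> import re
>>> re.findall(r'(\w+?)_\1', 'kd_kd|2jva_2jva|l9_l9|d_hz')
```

['kd', '2jva', 'l9']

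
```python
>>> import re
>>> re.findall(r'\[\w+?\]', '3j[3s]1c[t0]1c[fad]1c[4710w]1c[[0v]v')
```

Scanning left to right: at [2:6] → '[3s]'; at [8:12] → '[t0]'; at [14:19] → '[fad]'; at [21:28] → '[4710w]'; at [31:35] → '[0v]'.
`findall` yields the raw match text (5 of them) because the pattern has no groups.

['[3s]', '[t0]', '[fad]', '[4710w]', '[0v]']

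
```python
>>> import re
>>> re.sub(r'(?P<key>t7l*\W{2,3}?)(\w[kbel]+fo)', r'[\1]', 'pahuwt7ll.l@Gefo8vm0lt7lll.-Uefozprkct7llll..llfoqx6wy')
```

'pahuwt7ll.l@Gefo8vm0l[t7lll.-]zprkc[t7llll..]qx6wy'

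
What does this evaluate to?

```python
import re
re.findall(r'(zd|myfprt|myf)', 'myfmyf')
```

['myf', 'myf']

`findall` collects group 1 from each match (2 total).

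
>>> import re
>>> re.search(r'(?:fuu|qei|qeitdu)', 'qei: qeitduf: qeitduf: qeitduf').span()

(0, 3)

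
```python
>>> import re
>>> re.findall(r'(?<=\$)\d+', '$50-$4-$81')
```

The `(?=…)`/`(?<=…)` assertion just peeks at neighbouring text; it doesn't advance the match position.
Matches: at [1:3] → '50'; at [5:6] → '4'; at [8:10] → '81'.
With no groups in the pattern, `findall` gives back each whole match — 3 here.

['50', '4', '81']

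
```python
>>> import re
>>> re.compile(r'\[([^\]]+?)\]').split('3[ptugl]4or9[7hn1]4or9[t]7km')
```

Matches to split on: at [1:8] → '[ptugl]'; at [12:18] → '[7hn1]'; at [22:25] → '[t]'.
`re.split` interleaves the captured-group text with the surrounding fragments.

['3', 'ptugl', '4or9', '7hn1', '4or9', 't', '7km']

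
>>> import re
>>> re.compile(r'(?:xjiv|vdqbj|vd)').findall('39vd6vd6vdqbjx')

['vd', 'vd', 'vdqbj']

`|` is ordered: at each position the engine commits to the first alternative that works.
Walking the string: at [2:4] → 'vd'; at [5:7] → 'vd'; at [8:13] → 'vdqbj'.
`findall` yields the raw match text (3 of them) because the pattern has no groups.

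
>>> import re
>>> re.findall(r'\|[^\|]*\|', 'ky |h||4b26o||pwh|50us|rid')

['|h|', '|4b26o|', '|pwh|']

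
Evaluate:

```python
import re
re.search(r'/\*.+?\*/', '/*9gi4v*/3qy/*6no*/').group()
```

A non-greedy quantifier consumes as few characters as it can — just enough that the remainder of the pattern still matches from where it stops; whatever follows it matches normally.
The match spans [0:9] → '/*9gi4v*/'.

'/*9gi4v*/'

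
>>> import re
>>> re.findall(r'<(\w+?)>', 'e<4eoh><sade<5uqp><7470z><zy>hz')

Scanning left to right: at [1:7] match '<4eoh>', group 1 = '4eoh'; at [12:18] match '<5uqp>', group 1 = '5uqp'; at [18:25] match '<7470z>', group 1 = '7470z'; at [25:29] match '<zy>', group 1 = 'zy'.
Because there's exactly one group, `findall` drops the full match and keeps group 1 from each hit.

['4eoh', '5uqp', '7470z', 'zy']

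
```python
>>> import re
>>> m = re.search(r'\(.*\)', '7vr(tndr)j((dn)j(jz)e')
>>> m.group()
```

`re.search` tries every starting position until one works.
The match spans [3:20] → '(tndr)j((dn)j(jz)'.

'(tndr)j((dn)j(jz)'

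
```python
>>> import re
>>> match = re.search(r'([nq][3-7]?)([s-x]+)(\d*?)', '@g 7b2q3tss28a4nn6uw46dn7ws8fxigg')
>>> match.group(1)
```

'q3'

The pattern matches one of [nq], then optionally a character in [3-7] (captured); then one or more of a character in [s-x] (captured); then zero or more of a digit (lazy) (captured).
`re.search` scans for the first position where the pattern succeeds.
The match spans [6:11] → 'q3tss'.
Captured: group 1 = 'q3', group 2 = 'tss', group 3 = ''.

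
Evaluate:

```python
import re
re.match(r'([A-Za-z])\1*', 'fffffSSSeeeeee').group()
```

The backreference `\1` re-matches whatever the first group consumed, character for character.
`match` is anchored at position 0; if the pattern doesn't fit there, it returns None.
The match spans [0:5] → 'fffff'.
Captured: group 1 = 'f'.

'fffff'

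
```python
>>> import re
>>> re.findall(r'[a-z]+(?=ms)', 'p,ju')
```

[]

The positive lookaround only admits positions where the adjacent text matches; those characters stay outside the span.
`findall` yields the raw match text (0 of them) because the pattern has no groups.
Nothing in the string satisfies the pattern, so the list is empty.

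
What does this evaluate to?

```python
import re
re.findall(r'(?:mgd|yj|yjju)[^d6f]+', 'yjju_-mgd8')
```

['yjju_-mg']

Walking the string: at [0:8] → 'yjju_-mg'.
`findall` yields the raw match text (1 of them) because the pattern has no groups.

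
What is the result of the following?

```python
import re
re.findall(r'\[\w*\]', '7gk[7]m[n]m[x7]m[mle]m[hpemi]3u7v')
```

Matches: at [3:6] → '[7]'; at [7:10] → '[n]'; at [11:15] → '[x7]'; at [16:21] → '[mle]'; at [22:29] → '[hpemi]'.
No capturing groups, so `findall` returns the 5 full match strings.

['[7]', '[n]', '[x7]', '[mle]', '[hpemi]']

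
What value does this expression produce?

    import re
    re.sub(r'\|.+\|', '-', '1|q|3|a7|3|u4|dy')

'1-dy'

`sub` substitutes '-' at each match site.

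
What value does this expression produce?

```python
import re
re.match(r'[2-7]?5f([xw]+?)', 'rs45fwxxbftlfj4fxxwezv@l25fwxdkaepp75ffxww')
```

Pattern: optionally a character in [2-7], then the literal '5f'; then one or more of one of [xw] (lazy) (captured).
`re.match` won't scan ahead — the pattern has to work from the very first character.
Here position 0 doesn't satisfy it, so the call returns None.

None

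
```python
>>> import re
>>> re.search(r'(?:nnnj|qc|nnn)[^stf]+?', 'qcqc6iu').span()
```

(0, 3)

Unlike `match`, `search` isn't anchored — it looks for the pattern anywhere in the string.
The match spans [0:3] → 'qcq'.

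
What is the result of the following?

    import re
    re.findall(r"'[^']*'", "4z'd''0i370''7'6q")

["'d'", "'0i370'", "'7'"]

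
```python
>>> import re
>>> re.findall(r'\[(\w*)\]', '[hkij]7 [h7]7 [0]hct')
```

With a single group, `findall` returns only what that group captured — 3 items.

['hkij', 'h7', '0']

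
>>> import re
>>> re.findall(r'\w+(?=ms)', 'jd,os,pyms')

Because the assertion is zero-width, the text it checks is not consumed and won't appear in the result.
Matches: at [6:8] → 'py'.
`findall` yields the raw match text (1 of them) because the pattern has no groups.

['py']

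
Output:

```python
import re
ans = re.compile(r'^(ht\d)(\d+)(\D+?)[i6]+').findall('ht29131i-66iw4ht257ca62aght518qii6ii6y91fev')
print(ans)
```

[('ht2', '9131', 'i-')]

Pattern: anchored at the start of the string; then the literal 'ht', then a digit (captured); then one or more of a digit (captured); then one or more of a non-digit (lazy) (captured); then one or more of one of [i6].
Matches: at [0:12] match 'ht29131i-66i', groups = ('ht2', '9131', 'i-').
With 3 capturing groups, `findall` returns a 3-tuple per match.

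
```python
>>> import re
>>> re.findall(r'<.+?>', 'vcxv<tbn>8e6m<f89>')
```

['<tbn>', '<f89>']

The `?` after the quantifier makes it lazy — it takes as little as possible before letting the rest of the pattern try.
Scanning left to right: at [4:9] → '<tbn>'; at [13:18] → '<f89>'.
Since nothing is captured, `findall` lists the 2 matched substrings directly.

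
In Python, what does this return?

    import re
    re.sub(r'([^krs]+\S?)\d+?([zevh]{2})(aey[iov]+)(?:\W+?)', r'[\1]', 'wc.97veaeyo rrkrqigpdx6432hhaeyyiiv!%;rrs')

'[wc.9]rrkrqigpdx6432hhaeyyiiv!%;rrs'

`\1` in the replacement pulls in group 1's text for each match.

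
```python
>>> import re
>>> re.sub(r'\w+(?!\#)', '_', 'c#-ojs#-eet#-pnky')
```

`(?!…)`/`(?<!…)` only lets a position through if the neighbouring text does NOT match; no characters are consumed.
Every occurrence is swapped for '_'.

'c#-_s#-_t#-_'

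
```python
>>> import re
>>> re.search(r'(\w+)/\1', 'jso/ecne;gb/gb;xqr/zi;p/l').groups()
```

('gb',)

After group 1 captures some text, `\1` only succeeds where that same text appears again.
Unlike `match`, `search` isn't anchored — it looks for the pattern anywhere in the string.
The match spans [9:14] → 'gb/gb'.
Captured: group 1 = 'gb'.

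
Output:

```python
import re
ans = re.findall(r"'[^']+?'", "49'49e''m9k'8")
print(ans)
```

Walking the string: at [2:7] → "'49e'"; at [7:12] → "'m9k'".
`findall` yields the raw match text (2 of them) because the pattern has no groups.

["'49e'", "'m9k'"]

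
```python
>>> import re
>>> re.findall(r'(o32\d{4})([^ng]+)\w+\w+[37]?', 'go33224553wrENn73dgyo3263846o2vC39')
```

[('o326384', '6o2vC')]

Pattern: the literal 'o32', then exactly 4 of a digit (captured); then one or more of any character except [ng] (captured); then one or more of a word character; then one or more of a word character; then optionally one of [37].
Scanning left to right: at [20:34] match 'o3263846o2vC39', groups = ('o326384', '6o2vC').
`findall` packs the 2 group values into a tuple for every match.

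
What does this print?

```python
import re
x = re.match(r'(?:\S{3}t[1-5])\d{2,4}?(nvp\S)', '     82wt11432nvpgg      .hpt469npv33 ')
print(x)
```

With `match`, the pattern is implicitly anchored at the beginning.
Here position 0 doesn't satisfy it, so the call returns None.

None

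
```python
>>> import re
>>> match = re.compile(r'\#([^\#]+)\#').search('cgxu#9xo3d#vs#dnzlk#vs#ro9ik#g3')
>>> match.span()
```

The match spans [4:11] → '#9xo3d#'.

(4, 11)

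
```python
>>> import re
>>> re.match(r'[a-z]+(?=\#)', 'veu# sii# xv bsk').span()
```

(0, 3)

`match` is anchored at position 0; if the pattern doesn't fit there, it returns None.
The match spans [0:3] → 'veu'.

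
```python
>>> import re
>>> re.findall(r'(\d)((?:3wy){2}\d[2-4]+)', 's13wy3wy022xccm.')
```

[('1', '3wy3wy022')]

This matches a digit (captured); then the literal '3wy' repeated 2 times, then a digit, then one or more of a character in [2-4] (captured).
`findall` packs the 2 group values into a tuple for every match.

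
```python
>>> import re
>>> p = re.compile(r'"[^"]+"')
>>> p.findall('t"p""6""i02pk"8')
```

Matches: at [1:4] → '"p"'; at [4:7] → '"6"'; at [7:14] → '"i02pk"'.
With no groups in the pattern, `findall` gives back each whole match — 3 here.

['"p"', '"6"', '"i02pk"']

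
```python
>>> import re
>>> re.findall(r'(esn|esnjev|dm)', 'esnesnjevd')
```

`|` is ordered: at each position the engine commits to the first alternative that works.
With a single group, `findall` returns only what that group captured — 2 items.

['esn', 'esn']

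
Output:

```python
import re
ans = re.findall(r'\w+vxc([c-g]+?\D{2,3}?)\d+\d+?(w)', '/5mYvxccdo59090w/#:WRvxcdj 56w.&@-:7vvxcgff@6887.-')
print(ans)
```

[('cdo', 'w'), ('dj ', 'w')]

Pattern: one or more of a word character, then the literal 'vxc'; then one or more of a character in [c-g] (lazy), then 2 to 3 of a non-digit (lazy) (captured); then one or more of a digit, then one or more of a digit (lazy); then a literal 'w' (captured).
Scanning left to right: at [1:16] match '5mYvxccdo59090w', groups = ('cdo', 'w'); at [19:30] match 'WRvxcdj 56w', groups = ('dj ', 'w').
2 groups means each result is a tuple of 2 captured strings — 2 here.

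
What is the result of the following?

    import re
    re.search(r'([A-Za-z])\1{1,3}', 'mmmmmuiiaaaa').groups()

('m',)

After group 1 captures some text, `\1` only succeeds where that same text appears again.
`search` walks the string left to right and returns the first match it finds.
The match spans [0:4] → 'mmmm'.
Captured: group 1 = 'm'.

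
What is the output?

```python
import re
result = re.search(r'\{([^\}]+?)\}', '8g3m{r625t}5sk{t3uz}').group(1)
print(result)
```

r625t

Unlike `match`, `search` isn't anchored — it looks for the pattern anywhere in the string.
The match spans [4:11] → '{r625t}'.
Captured: group 1 = 'r625t'.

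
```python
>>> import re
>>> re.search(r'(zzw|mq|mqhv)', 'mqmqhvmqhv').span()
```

Unlike `match`, `search` isn't anchored — it looks for the pattern anywhere in the string.
The match spans [0:2] → 'mq'.
Captured: group 1 = 'mq'.

(0, 2)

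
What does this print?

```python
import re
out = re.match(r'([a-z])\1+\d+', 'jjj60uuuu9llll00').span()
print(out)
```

(0, 5)

`re.match` won't scan ahead — the pattern has to work from the very first character.
The match spans [0:5] → 'jjj60'.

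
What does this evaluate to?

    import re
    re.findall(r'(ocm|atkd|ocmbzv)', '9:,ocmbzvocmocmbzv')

Alternation isn't longest-match — the leftmost alternative that fits at this position is chosen.
Because there's exactly one group, `findall` drops the full match and keeps group 1 from each hit.

['ocm', 'ocm', 'ocm']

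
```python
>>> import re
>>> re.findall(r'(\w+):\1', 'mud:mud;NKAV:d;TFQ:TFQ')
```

['mud', 'TFQ']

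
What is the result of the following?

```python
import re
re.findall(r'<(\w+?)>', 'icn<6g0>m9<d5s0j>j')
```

With a single group, `findall` returns only what that group captured — 2 items.

['6g0', 'd5s0j']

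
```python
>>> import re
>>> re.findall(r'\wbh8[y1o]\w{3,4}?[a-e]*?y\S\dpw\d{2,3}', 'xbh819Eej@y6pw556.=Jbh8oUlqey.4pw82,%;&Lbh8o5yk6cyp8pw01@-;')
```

['Jbh8oUlqey.4pw82', 'Lbh8o5yk6cyp8pw01']

The pattern matches a word character, then the literal 'bh8'; then one of [y1o], then 3 to 4 of a word character (lazy); then zero or more of a character in [a-e] (lazy), then a literal 'y', then a non-whitespace character; then a digit, then the literal 'pw', then 2 to 3 of a digit.
Matches: at [19:35] → 'Jbh8oUlqey.4pw82'; at [39:56] → 'Lbh8o5yk6cyp8pw01'.
Since nothing is captured, `findall` lists the 2 matched substrings directly.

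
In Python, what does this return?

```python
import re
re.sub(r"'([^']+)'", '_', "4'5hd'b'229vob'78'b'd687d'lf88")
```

Matches: at [1:6] → "'5hd'"; at [7:15] → "'229vob'"; at [17:20] → "'b'".
Every occurrence is swapped for '_'.

"4_b_78_d687d'lf88"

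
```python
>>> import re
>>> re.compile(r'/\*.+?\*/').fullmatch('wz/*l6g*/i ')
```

None

For `fullmatch`, every character of the input must be accounted for by the pattern.
Here the string isn't matched end-to-end, so the call returns None.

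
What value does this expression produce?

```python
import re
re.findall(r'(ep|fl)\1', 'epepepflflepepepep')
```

`\1` is not a pattern — it's the concrete string captured by group 1, re-applied verbatim.
Scanning left to right: at [0:4] match 'epep', group 1 = 'ep'; at [6:10] match 'flfl', group 1 = 'fl'; at [10:14] match 'epep', group 1 = 'ep'; at [14:18] match 'epep', group 1 = 'ep'.
Because there's exactly one group, `findall` drops the full match and keeps group 1 from each hit.

['ep', 'fl', 'ep', 'ep']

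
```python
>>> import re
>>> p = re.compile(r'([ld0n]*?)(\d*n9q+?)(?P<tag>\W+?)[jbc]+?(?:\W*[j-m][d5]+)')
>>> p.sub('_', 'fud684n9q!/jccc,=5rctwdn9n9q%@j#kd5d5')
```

'fud684n9q!/jccc,=5rctw_'

This matches zero or more of one of [ld0n] (lazy) (captured); then zero or more of a digit, then the literal 'n9', then one or more of a literal 'q' (lazy) (captured); then one or more of a non-word character (lazy) (captured as 'tag'); then one or more of one of [jbc] (lazy); then zero or more of a non-word character, then a character in [j-m], then one or more of one of [d5] (non-capturing group).
Matches: at [22:37] → 'dn9n9q%@j#kd5d5'.
Each match is replaced by '_'.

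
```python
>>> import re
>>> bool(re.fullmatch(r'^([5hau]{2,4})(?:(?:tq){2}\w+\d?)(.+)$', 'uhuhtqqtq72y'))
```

False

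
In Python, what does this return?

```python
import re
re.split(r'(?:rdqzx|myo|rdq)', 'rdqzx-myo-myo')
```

Alternation tries branches left to right and keeps the first one that lets the overall match succeed at that position.
Splitting on the pattern gives 4 pieces.

['', '-', '-', '']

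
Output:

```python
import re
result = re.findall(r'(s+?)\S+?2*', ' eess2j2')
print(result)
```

['s']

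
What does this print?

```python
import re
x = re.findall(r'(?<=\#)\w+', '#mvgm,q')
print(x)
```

['mvgm']

The lookaround is zero-width — it requires the adjacent text to match without consuming it, so the asserted text isn't part of the match.
With no groups in the pattern, `findall` gives back each whole match — 1 here.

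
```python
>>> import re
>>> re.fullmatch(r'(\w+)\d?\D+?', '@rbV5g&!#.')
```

None

`re.fullmatch` is like wrapping the pattern in `^…$` (in single-line mode).
Here there's no way to consume every character, so the call returns None.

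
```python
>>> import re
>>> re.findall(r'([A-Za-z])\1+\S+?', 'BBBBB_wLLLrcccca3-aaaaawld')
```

['B', 'L', 'c', 'a']

`\1` is not a pattern — it's the concrete string captured by group 1, re-applied verbatim.
Matches: at [0:6] match 'BBBBB_', group 1 = 'B'; at [7:11] match 'LLLr', group 1 = 'L'; at [11:16] match 'cccca', group 1 = 'c'; at [18:24] match 'aaaaaw', group 1 = 'a'.
With a single group, `findall` returns only what that group captured — 4 items.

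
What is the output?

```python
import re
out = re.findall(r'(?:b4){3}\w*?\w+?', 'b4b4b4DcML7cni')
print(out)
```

This matches the literal 'b4' repeated 3 times, then zero or more of a word character (lazy); then one or more of a word character (lazy).
Because the quantifier is non-greedy, it stops expanding at the earliest point where the rest of the pattern can succeed.
Scanning left to right: at [0:7] → 'b4b4b4D'.
With no groups in the pattern, `findall` gives back each whole match — 1 here.

['b4b4b4D']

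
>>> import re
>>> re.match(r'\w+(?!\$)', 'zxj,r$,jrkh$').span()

(0, 3)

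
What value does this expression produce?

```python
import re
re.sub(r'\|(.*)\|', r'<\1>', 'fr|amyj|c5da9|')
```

'fr<amyj|c5da9>'

Each match is replaced using the text its own group 1 captured.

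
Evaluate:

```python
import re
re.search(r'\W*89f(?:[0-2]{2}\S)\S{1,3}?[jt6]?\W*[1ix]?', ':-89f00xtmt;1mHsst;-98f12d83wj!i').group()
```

':-89f00xt'

The match spans [0:9] → ':-89f00xt'.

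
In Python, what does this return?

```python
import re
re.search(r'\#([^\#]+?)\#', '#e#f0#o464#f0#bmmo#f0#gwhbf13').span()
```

(0, 3)

`re.search` scans for the first position where the pattern succeeds.
The match spans [0:3] → '#e#'.
Captured: group 1 = 'e'.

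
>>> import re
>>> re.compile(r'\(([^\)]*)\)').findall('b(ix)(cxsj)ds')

`findall` collects group 1 from each match (2 total).

['ix', 'cxsj']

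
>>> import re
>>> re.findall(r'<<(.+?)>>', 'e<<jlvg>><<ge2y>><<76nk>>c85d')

Lazy quantifiers expand one character at a time until the remainder of the pattern can match.
One capturing group, so `findall` returns just the captured substring from each match — 3 in all.

['jlvg', 'ge2y', '76nk']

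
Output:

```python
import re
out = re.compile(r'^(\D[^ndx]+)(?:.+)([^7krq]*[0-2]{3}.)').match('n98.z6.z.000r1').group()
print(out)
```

n98.z6.z.000r

Pattern: anchored at the start of the string; then a non-digit, then one or more of any character except [ndx] (captured); then one or more of any character (non-capturing group); then zero or more of any character except [7krq], then exactly 3 of a character in [0-2], then any character (captured).
With `match`, the pattern is implicitly anchored at the beginning.
The match spans [0:13] → 'n98.z6.z.000r'.
Captured: group 1 = 'n98.z6.z', group 2 = '000r'.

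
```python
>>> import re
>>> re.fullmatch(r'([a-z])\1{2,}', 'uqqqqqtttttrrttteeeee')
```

None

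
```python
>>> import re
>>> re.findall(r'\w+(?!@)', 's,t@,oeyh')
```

Because the assertion is negative and zero-width, positions next to the forbidden text are skipped.
With no groups in the pattern, `findall` gives back each whole match — 2 here.

['s', 'oeyh']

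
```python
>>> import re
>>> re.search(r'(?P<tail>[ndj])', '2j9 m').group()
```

The pattern matches one of [ndj] (captured as 'tail').
Unlike `match`, `search` isn't anchored — it looks for the pattern anywhere in the string.
The match spans [1:2] → 'j'.
Captured: group 1 = 'j'.

'j'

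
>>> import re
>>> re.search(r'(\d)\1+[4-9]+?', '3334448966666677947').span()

(0, 4)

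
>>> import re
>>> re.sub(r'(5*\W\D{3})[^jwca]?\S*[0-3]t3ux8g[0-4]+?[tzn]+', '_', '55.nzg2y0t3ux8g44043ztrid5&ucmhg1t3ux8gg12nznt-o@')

'_rid5&ucmhg1t3ux8gg12nznt-o@'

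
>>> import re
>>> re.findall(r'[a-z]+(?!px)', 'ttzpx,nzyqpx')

The negative lookahead/lookbehind blocks any match where the forbidden context is present.
Matches: at [0:5] → 'ttzpx'; at [6:12] → 'nzyqpx'.
Since nothing is captured, `findall` lists the 2 matched substrings directly.

['ttzpx', 'nzyqpx']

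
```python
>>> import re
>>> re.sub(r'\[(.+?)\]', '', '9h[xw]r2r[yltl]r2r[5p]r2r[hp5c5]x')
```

The `?` after the quantifier makes it lazy — it takes as little as possible before letting the rest of the pattern try.
Matches: at [2:6] → '[xw]'; at [9:15] → '[yltl]'; at [18:22] → '[5p]'; at [25:32] → '[hp5c5]'.
Each match is replaced by ''.

'9hr2rr2rr2rx'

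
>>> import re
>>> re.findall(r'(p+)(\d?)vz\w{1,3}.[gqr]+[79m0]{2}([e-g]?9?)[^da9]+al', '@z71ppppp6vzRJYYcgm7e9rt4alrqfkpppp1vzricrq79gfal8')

[('pppp', '1', 'g')]

Pattern: one or more of a literal 'p' (captured); then optionally a digit (captured); then the literal 'vz', then 1 to 3 of a word character; then any character, then one or more of one of [gqr], then exactly 2 of one of [79m0]; then optionally a character in [e-g], then optionally a literal '9' (captured); then one or more of any character except [da9], then the literal 'al'.
Matches: at [31:49] match 'pppp1vzricrq79gfal', groups = ('pppp', '1', 'g').
Multiple groups make `findall` return tuples — one 3-tuple for the one match.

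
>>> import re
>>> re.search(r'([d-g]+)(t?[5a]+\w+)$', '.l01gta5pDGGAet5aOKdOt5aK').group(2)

The match spans [4:25] → 'gta5pDGGAet5aOKdOt5aK'.
Captured: group 1 = 'g', group 2 = 'ta5pDGGAet5aOKdOt5aK'.

'ta5pDGGAet5aOKdOt5aK'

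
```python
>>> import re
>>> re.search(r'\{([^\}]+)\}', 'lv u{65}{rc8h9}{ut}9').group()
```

'{65}'

The match spans [4:8] → '{65}'.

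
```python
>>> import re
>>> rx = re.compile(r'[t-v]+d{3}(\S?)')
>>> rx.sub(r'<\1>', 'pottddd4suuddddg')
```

This matches one or more of a character in [t-v], then exactly 3 of a literal 'd'; then optionally a non-whitespace character (captured).
Matches: at [2:8] → 'ttddd4'; at [9:15] → 'uudddd'.
`\1` in the replacement pulls in group 1's text for each match.

'po<4>s<d>g'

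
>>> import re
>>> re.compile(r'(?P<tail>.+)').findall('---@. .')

Pattern: one or more of any character (captured as 'tail').
One capturing group, so `findall` returns just the captured substring from the one match — 1 in all.

['---@. .']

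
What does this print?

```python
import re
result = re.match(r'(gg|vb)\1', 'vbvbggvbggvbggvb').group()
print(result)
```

`match` is anchored at position 0; if the pattern doesn't fit there, it returns None.
The match spans [0:4] → 'vbvb'.

vbvb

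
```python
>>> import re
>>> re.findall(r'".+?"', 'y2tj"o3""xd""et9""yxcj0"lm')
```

Walking the string: at [4:8] → '"o3"'; at [8:12] → '"xd"'; at [12:17] → '"et9"'; at [17:24] → '"yxcj0"'.
With no groups in the pattern, `findall` gives back each whole match — 4 here.

['"o3"', '"xd"', '"et9"', '"yxcj0"']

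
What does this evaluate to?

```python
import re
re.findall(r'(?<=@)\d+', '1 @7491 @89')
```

The `(?=…)`/`(?<=…)` assertion just peeks at neighbouring text; it doesn't advance the match position.
Walking the string: at [3:7] → '7491'; at [9:11] → '89'.
With no groups in the pattern, `findall` gives back each whole match — 2 here.

['7491', '89']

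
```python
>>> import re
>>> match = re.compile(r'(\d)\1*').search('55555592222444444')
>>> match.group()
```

A backreference is literal: `\1` must see the identical characters the first group matched.
`re.search` tries every starting position until one works.
The match spans [0:6] → '555555'.
Captured: group 1 = '5'.

'555555'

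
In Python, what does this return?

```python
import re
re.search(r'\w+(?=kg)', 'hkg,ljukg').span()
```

(0, 1)

The `(?=…)`/`(?<=…)` assertion just peeks at neighbouring text; it doesn't advance the match position.
`search` walks the string left to right and returns the first match it finds.
The match spans [0:1] → 'h'.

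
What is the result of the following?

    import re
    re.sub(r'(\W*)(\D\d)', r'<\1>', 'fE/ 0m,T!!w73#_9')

'fE</>m,T<!!>3<#>'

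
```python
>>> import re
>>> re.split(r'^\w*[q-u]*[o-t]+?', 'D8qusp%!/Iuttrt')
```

['', '%!/Iuttrt']

Pattern: anchored at the start of the string; then zero or more of a word character, then zero or more of a character in [q-u]; then one or more of a character in [o-t] (lazy).
Matches to split on: at [0:6] → 'D8qusp'.
`split` removes every match and returns the 2 fragments in between.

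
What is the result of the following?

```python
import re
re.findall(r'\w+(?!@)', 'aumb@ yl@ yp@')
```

['aum', 'y', 'y']

`(?!…)`/`(?<!…)` only lets a position through if the neighbouring text does NOT match; no characters are consumed.
`findall` yields the raw match text (3 of them) because the pattern has no groups.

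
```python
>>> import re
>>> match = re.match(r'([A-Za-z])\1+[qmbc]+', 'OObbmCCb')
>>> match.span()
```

`re.match` won't scan ahead — the pattern has to work from the very first character.
The match spans [0:5] → 'OObbm'.

(0, 5)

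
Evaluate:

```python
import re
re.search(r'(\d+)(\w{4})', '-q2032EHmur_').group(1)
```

'2032'

The match spans [2:10] → '2032EHmu'.
Captured: group 1 = '2032', group 2 = 'EHmu'.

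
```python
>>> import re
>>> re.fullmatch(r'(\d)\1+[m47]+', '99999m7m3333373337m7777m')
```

`\1` is not a pattern — it's the concrete string captured by group 1, re-applied verbatim.
For `fullmatch`, every character of the input must be accounted for by the pattern.
Here the pattern can't cover the whole string, so the call returns None.

None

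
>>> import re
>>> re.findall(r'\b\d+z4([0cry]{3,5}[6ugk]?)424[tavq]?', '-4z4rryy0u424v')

Pattern: a word boundary (`\b`, zero-width); then one or more of a digit, then the literal 'z4'; then 3 to 5 of one of [0cry], then optionally one of [6ugk] (captured); then the literal '424', then optionally one of [tavq].
Matches: at [1:14] match '4z4rryy0u424v', group 1 = 'rryy0u'.
With a single group, `findall` returns only what that group captured — 1 item.

['rryy0u']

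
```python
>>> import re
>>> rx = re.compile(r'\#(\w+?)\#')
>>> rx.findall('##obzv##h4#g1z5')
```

['obzv', 'h4']

Because there's exactly one group, `findall` drops the full match and keeps group 1 from each hit.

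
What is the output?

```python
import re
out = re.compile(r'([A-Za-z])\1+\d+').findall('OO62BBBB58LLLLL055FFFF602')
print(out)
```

`\1` has to match the exact text group 1 already captured.
Scanning left to right: at [0:4] match 'OO62', group 1 = 'O'; at [4:10] match 'BBBB58', group 1 = 'B'; at [10:18] match 'LLLLL055', group 1 = 'L'; at [18:25] match 'FFFF602', group 1 = 'F'.
Because there's exactly one group, `findall` drops the full match and keeps group 1 from each hit.

['O', 'B', 'L', 'F']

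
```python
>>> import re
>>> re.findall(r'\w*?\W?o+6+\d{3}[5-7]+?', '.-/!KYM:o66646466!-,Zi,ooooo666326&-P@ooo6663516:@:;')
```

['KYM:o6664646', 'Zi,ooooo666326', 'P@ooo6663516']

Pattern: zero or more of a word character (lazy), then optionally a non-word character; then one or more of the literal 'o', then one or more of a literal '6', then exactly 3 of a digit; then one or more of a character in [5-7] (lazy).
`findall` yields the raw match text (3 of them) because the pattern has no groups.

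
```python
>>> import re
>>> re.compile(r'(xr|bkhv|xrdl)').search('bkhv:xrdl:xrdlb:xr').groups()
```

('bkhv',)

Unlike `match`, `search` isn't anchored — it looks for the pattern anywhere in the string.
The match spans [0:4] → 'bkhv'.
Captured: group 1 = 'bkhv'.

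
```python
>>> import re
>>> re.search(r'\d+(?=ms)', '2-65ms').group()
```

The `(?=…)`/`(?<=…)` assertion just peeks at neighbouring text; it doesn't advance the match position.
Unlike `match`, `search` isn't anchored — it looks for the pattern anywhere in the string.
The match spans [2:4] → '65'.

'65'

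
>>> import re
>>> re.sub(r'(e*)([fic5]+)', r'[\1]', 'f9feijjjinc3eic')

The pattern matches zero or more of a literal 'e' (captured); then one or more of one of [fic5] (captured).
`\1` in the replacement pulls in group 1's text for each match.

'[]9[][e]jjj[]n[]3[e]'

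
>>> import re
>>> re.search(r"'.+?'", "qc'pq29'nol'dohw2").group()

"'pq29'"

With the lazy modifier that quantifier settles for the fewest repetitions that let the rest of the pattern succeed (the atoms after it are unaffected and can still be greedy).
`re.search` scans for the first position where the pattern succeeds.
The match spans [2:8] → "'pq29'".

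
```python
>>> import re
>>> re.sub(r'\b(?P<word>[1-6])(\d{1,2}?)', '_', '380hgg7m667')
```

'_0hgg7m667'

This matches a word boundary (`\b`, zero-width); then a character in [1-6] (captured as 'word'); then 1 to 2 of a digit (lazy) (captured).
A non-greedy quantifier consumes as few characters as it can — just enough that the remainder of the pattern still matches from where it stops; whatever follows it matches normally.
Matches: at [0:2] → '38'.
Every occurrence is swapped for '_'.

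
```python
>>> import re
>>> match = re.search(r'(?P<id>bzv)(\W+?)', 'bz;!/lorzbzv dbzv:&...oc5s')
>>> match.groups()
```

This matches the literal 'bz', then a literal 'v' (captured as 'id'); then one or more of a non-word character (lazy) (captured).
`re.search` scans for the first position where the pattern succeeds.
The match spans [9:13] → 'bzv '.
Captured: group 1 = 'bzv', group 2 = ' '.

('bzv', ' ')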